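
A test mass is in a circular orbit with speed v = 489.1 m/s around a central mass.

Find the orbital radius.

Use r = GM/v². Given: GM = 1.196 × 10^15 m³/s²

For a circular orbit, v² = GM / r, so r = GM / v².
r = 1.196e+15 / (489.1)² m ≈ 5e+09 m = 5 Gm.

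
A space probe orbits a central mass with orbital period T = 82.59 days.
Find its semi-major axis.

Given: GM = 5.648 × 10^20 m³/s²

Convert to SI: T = 82.59 days = 7.13578e+06 s.
Invert Kepler's third law: a = (GM · T² / (4π²))^(1/3).
Substituting T = 7.13578e+06 s and GM = 5.648e+20 m³/s²:
a = (5.648e+20 · (7.13578e+06)² / (4π²))^(1/3) m
a ≈ 8.998e+10 m = 8.998 × 10^10 m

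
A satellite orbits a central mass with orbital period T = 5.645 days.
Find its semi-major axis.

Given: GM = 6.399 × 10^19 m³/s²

Convert to SI: T = 5.645 days = 487728 s.
Invert Kepler's third law: a = (GM · T² / (4π²))^(1/3).
Substituting T = 487728 s and GM = 6.399e+19 m³/s²:
a = (6.399e+19 · (487728)² / (4π²))^(1/3) m
a ≈ 7.278e+09 m = 7.278 × 10^9 m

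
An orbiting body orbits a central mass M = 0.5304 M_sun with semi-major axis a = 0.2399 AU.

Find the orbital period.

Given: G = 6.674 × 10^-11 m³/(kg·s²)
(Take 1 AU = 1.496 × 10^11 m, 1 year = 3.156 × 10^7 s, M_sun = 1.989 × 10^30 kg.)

Convert to SI: a = 0.2399 AU = 3.5889e+10 m; M = 0.5304 M_sun = 1.05497e+30 kg.
GM = G · M = 6.674e-11 · 1.05497e+30 = 7.04084e+19 m³/s².
Kepler's third law: T = 2π √(a³ / GM).
Substituting a = 3.5889e+10 m and GM = 7.04084e+19 m³/s²:
T = 2π √((3.5889e+10)³ / 7.04084e+19) s
T ≈ 5.091e+06 s = 0.1613 years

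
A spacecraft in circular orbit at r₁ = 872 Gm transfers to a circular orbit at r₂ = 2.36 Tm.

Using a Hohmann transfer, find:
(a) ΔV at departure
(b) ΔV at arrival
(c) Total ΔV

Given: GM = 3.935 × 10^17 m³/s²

Convert to SI: r₁ = 872 Gm = 8.72e+11 m; r₂ = 2.36 Tm = 2.36e+12 m.
Transfer semi-major axis: a_t = (r₁ + r₂)/2 = (8.72e+11 + 2.36e+12)/2 = 1.616e+12 m.
Circular speeds: v₁ = √(GM/r₁) = 671.76 m/s, v₂ = √(GM/r₂) = 408.335 m/s.
Transfer speeds (vis-viva v² = GM(2/r − 1/a_t)): v₁ᵗ = 811.801 m/s, v₂ᵗ = 299.953 m/s.
(a) ΔV₁ = |v₁ᵗ − v₁| ≈ 140 m/s = 140 m/s.
(b) ΔV₂ = |v₂ − v₂ᵗ| ≈ 108.4 m/s = 108.4 m/s.
(c) ΔV_total = ΔV₁ + ΔV₂ ≈ 248.4 m/s = 248.4 m/s.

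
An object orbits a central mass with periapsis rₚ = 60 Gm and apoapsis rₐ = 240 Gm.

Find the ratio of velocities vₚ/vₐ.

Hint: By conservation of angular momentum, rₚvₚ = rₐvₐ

Convert to SI: rₚ = 60 Gm = 6e+10 m; rₐ = 240 Gm = 2.4e+11 m.
Conservation of angular momentum gives rₚvₚ = rₐvₐ, so vₚ/vₐ = rₐ/rₚ.
vₚ/vₐ = 2.4e+11 / 6e+10 ≈ 4.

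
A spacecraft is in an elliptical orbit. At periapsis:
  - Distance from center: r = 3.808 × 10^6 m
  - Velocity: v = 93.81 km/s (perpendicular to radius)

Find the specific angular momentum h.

Convert to SI: v = 93.81 km/s = 93810 m/s.
With v perpendicular to r, h = r · v.
h = 3.808e+06 · 93810 m²/s ≈ 3.572e+11 m²/s.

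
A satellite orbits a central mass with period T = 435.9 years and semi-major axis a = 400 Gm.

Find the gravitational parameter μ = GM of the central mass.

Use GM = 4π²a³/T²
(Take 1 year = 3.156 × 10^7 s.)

Convert to SI: T = 435.9 years = 1.3757e+10 s; a = 400 Gm = 4e+11 m.
GM = 4π² · a³ / T².
GM = 4π² · (4e+11)³ / (1.3757e+10)² m³/s² ≈ 1.335e+16 m³/s² = 1.335 × 10^16 m³/s².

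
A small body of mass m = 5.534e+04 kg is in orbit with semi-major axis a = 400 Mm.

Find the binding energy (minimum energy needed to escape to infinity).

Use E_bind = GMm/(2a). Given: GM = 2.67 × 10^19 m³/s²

Convert to SI: a = 400 Mm = 4e+08 m.
Total orbital energy is E = −GMm/(2a); binding energy is E_bind = −E = GMm/(2a).
E_bind = 2.67e+19 · 5.534e+04 / (2 · 4e+08) J ≈ 1.847e+15 J = 1.847 PJ.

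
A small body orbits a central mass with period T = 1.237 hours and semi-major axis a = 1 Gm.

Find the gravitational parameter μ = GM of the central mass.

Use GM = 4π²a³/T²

Convert to SI: T = 1.237 hours = 4453.2 s; a = 1 Gm = 1e+09 m.
GM = 4π² · a³ / T².
GM = 4π² · (1e+09)³ / (4453.2)² m³/s² ≈ 1.991e+21 m³/s² = 1.991 × 10^21 m³/s².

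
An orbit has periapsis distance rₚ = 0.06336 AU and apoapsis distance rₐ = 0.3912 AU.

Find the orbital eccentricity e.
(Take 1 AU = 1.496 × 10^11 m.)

Convert to SI: rₚ = 0.06336 AU = 9.47866e+09 m; rₐ = 0.3912 AU = 5.85235e+10 m.
e = (rₐ − rₚ) / (rₐ + rₚ).
e = (5.85235e+10 − 9.47866e+09) / (5.85235e+10 + 9.47866e+09) = 4.90449e+10 / 6.80022e+10 ≈ 0.7212.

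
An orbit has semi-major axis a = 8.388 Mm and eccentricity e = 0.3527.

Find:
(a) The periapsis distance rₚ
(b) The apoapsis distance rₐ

Convert to SI: a = 8.388 Mm = 8.388e+06 m.
(a) rₚ = a(1 − e) = 8.388e+06 · (1 − 0.3527) = 8.388e+06 · 0.6473 ≈ 5.43e+06 m = 5.43 Mm.
(b) rₐ = a(1 + e) = 8.388e+06 · (1 + 0.3527) = 8.388e+06 · 1.3527 ≈ 1.135e+07 m = 11.35 Mm.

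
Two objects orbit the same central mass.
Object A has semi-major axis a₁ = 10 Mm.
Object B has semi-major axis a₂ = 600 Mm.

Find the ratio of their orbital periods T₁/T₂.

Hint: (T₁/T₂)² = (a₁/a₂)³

Convert to SI: a₁ = 10 Mm = 1e+07 m; a₂ = 600 Mm = 6e+08 m.
From Kepler's third law, (T₁/T₂)² = (a₁/a₂)³, so T₁/T₂ = (a₁/a₂)^(3/2).
a₁/a₂ = 1e+07 / 6e+08 = 0.0166667.
T₁/T₂ = (0.0166667)^(3/2) ≈ 0.002152.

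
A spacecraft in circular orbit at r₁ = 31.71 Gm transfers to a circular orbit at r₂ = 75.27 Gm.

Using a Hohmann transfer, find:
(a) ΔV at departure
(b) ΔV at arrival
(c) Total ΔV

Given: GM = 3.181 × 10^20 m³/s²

Convert to SI: r₁ = 31.71 Gm = 3.171e+10 m; r₂ = 75.27 Gm = 7.527e+10 m.
Transfer semi-major axis: a_t = (r₁ + r₂)/2 = (3.171e+10 + 7.527e+10)/2 = 5.349e+10 m.
Circular speeds: v₁ = √(GM/r₁) = 100158 m/s, v₂ = √(GM/r₂) = 65008.6 m/s.
Transfer speeds (vis-viva v² = GM(2/r − 1/a_t)): v₁ᵗ = 118811 m/s, v₂ᵗ = 50053.3 m/s.
(a) ΔV₁ = |v₁ᵗ − v₁| ≈ 1.865e+04 m/s = 18.65 km/s.
(b) ΔV₂ = |v₂ − v₂ᵗ| ≈ 1.496e+04 m/s = 14.96 km/s.
(c) ΔV_total = ΔV₁ + ΔV₂ ≈ 3.361e+04 m/s = 33.61 km/s.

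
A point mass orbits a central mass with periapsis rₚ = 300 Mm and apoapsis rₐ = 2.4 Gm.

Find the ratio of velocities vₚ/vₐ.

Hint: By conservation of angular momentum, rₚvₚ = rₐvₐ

Convert to SI: rₚ = 300 Mm = 3e+08 m; rₐ = 2.4 Gm = 2.4e+09 m.
Conservation of angular momentum gives rₚvₚ = rₐvₐ, so vₚ/vₐ = rₐ/rₚ.
vₚ/vₐ = 2.4e+09 / 3e+08 ≈ 8.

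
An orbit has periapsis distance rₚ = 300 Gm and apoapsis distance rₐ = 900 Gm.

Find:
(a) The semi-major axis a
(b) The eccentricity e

Convert to SI: rₚ = 300 Gm = 3e+11 m; rₐ = 900 Gm = 9e+11 m.
(a) a = (rₚ + rₐ) / 2 = (3e+11 + 9e+11) / 2 ≈ 6e+11 m = 600 Gm.
(b) e = (rₐ − rₚ) / (rₐ + rₚ) = (9e+11 − 3e+11) / (9e+11 + 3e+11) ≈ 0.5.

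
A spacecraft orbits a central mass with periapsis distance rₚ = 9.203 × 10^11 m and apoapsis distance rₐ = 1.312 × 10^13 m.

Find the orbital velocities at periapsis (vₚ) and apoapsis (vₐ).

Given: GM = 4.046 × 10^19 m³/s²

Use the vis-viva equation v² = GM(2/r − 1/a) with a = (rₚ + rₐ)/2 = (9.203e+11 + 1.312e+13)/2 = 7.02015e+12 m.
vₚ = √(GM · (2/rₚ − 1/a)) = √(4.046e+19 · (2/9.203e+11 − 1/7.02015e+12)) m/s ≈ 9064 m/s = 9.064 km/s.
vₐ = √(GM · (2/rₐ − 1/a)) = √(4.046e+19 · (2/1.312e+13 − 1/7.02015e+12)) m/s ≈ 635.8 m/s = 635.8 m/s.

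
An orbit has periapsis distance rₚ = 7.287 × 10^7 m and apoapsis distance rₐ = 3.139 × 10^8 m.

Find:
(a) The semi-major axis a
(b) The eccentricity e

(a) a = (rₚ + rₐ) / 2 = (7.287e+07 + 3.139e+08) / 2 ≈ 1.934e+08 m = 1.934 × 10^8 m.
(b) e = (rₐ − rₚ) / (rₐ + rₚ) = (3.139e+08 − 7.287e+07) / (3.139e+08 + 7.287e+07) ≈ 0.6232.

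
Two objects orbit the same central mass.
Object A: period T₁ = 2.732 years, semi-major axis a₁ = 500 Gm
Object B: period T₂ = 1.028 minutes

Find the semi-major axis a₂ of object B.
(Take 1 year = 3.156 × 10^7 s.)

Convert to SI: T₁ = 2.732 years = 8.62219e+07 s; a₁ = 500 Gm = 5e+11 m; T₂ = 1.028 minutes = 61.68 s.
Kepler's third law: (T₁/T₂)² = (a₁/a₂)³ ⇒ a₂ = a₁ · (T₂/T₁)^(2/3).
T₂/T₁ = 61.68 / 8.62219e+07 = 7.15363e-07.
a₂ = 5e+11 · (7.15363e-07)^(2/3) m ≈ 3.999e+07 m = 39.99 Mm.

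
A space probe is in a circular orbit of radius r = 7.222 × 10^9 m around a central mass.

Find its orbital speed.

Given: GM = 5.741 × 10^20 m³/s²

For a circular orbit, gravity supplies the centripetal force, so v = √(GM / r).
v = √(5.741e+20 / 7.222e+09) m/s ≈ 2.819e+05 m/s = 281.9 km/s.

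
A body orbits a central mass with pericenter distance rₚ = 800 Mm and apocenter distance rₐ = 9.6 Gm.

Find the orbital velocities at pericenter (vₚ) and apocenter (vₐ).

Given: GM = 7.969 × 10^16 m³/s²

Convert to SI: rₚ = 800 Mm = 8e+08 m; rₐ = 9.6 Gm = 9.6e+09 m.
Use the vis-viva equation v² = GM(2/r − 1/a) with a = (rₚ + rₐ)/2 = (8e+08 + 9.6e+09)/2 = 5.2e+09 m.
vₚ = √(GM · (2/rₚ − 1/a)) = √(7.969e+16 · (2/8e+08 − 1/5.2e+09)) m/s ≈ 1.356e+04 m/s = 13.56 km/s.
vₐ = √(GM · (2/rₐ − 1/a)) = √(7.969e+16 · (2/9.6e+09 − 1/5.2e+09)) m/s ≈ 1130 m/s = 1.13 km/s.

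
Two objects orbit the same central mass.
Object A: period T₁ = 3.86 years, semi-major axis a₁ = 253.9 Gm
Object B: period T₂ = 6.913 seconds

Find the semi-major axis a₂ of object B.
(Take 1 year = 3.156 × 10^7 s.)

Convert to SI: T₁ = 3.86 years = 1.21822e+08 s; a₁ = 253.9 Gm = 2.539e+11 m.
Kepler's third law: (T₁/T₂)² = (a₁/a₂)³ ⇒ a₂ = a₁ · (T₂/T₁)^(2/3).
T₂/T₁ = 6.913 / 1.21822e+08 = 5.67469e-08.
a₂ = 2.539e+11 · (5.67469e-08)^(2/3) m ≈ 3.749e+06 m = 3.749 Mm.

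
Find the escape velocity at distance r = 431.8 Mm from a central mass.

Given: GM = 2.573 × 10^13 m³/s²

Convert to SI: r = 431.8 Mm = 4.318e+08 m.
Escape velocity comes from setting total energy to zero: ½v² − GM/r = 0 ⇒ v_esc = √(2GM / r).
v_esc = √(2 · 2.573e+13 / 4.318e+08) m/s ≈ 345.2 m/s = 345.2 m/s.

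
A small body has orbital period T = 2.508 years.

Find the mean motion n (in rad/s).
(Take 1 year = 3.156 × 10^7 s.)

Convert to SI: T = 2.508 years = 7.91525e+07 s.
n = 2π / T.
n = 2π / 7.91525e+07 s ≈ 7.938e-08 rad/s.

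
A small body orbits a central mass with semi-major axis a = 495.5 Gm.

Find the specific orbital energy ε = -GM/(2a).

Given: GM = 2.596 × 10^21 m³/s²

Convert to SI: a = 495.5 Gm = 4.955e+11 m.
ε = −GM / (2a).
ε = −2.596e+21 / (2 · 4.955e+11) J/kg ≈ -2.62e+09 J/kg = -2.62 GJ/kg.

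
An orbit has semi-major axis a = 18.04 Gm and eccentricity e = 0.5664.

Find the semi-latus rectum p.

Convert to SI: a = 18.04 Gm = 1.804e+10 m.
p = a (1 − e²).
p = 1.804e+10 · (1 − (0.5664)²) = 1.804e+10 · 0.679191 ≈ 1.225e+10 m = 12.25 Gm.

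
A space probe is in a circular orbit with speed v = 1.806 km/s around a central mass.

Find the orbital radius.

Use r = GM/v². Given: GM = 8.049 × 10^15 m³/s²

Convert to SI: v = 1.806 km/s = 1806 m/s.
For a circular orbit, v² = GM / r, so r = GM / v².
r = 8.049e+15 / (1806)² m ≈ 2.468e+09 m = 2.468 Gm.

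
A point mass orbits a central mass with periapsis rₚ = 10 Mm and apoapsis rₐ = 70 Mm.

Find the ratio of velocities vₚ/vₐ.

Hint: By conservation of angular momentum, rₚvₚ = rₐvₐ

Convert to SI: rₚ = 10 Mm = 1e+07 m; rₐ = 70 Mm = 7e+07 m.
Conservation of angular momentum gives rₚvₚ = rₐvₐ, so vₚ/vₐ = rₐ/rₚ.
vₚ/vₐ = 7e+07 / 1e+07 ≈ 7.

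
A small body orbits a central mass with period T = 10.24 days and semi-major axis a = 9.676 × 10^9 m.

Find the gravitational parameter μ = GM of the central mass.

Convert to SI: T = 10.24 days = 884736 s.
GM = 4π² · a³ / T².
GM = 4π² · (9.676e+09)³ / (884736)² m³/s² ≈ 4.569e+19 m³/s² = 4.569 × 10^19 m³/s².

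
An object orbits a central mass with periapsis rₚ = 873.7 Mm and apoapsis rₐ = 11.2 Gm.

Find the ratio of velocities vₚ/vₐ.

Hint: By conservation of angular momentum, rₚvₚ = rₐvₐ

Convert to SI: rₚ = 873.7 Mm = 8.737e+08 m; rₐ = 11.2 Gm = 1.12e+10 m.
Conservation of angular momentum gives rₚvₚ = rₐvₐ, so vₚ/vₐ = rₐ/rₚ.
vₚ/vₐ = 1.12e+10 / 8.737e+08 ≈ 12.82.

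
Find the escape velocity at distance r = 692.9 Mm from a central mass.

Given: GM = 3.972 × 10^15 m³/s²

Convert to SI: r = 692.9 Mm = 6.929e+08 m.
Escape velocity comes from setting total energy to zero: ½v² − GM/r = 0 ⇒ v_esc = √(2GM / r).
v_esc = √(2 · 3.972e+15 / 6.929e+08) m/s ≈ 3386 m/s = 3.386 km/s.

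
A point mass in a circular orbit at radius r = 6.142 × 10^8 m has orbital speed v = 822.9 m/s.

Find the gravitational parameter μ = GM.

For a circular orbit v² = GM/r, so GM = v² · r.
GM = (822.9)² · 6.142e+08 m³/s² ≈ 4.159e+14 m³/s² = 4.159 × 10^14 m³/s².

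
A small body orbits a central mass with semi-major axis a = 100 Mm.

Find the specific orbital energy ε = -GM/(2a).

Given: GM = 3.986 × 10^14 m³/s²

Convert to SI: a = 100 Mm = 1e+08 m.
ε = −GM / (2a).
ε = −3.986e+14 / (2 · 1e+08) J/kg ≈ -1.993e+06 J/kg = -1.993 MJ/kg.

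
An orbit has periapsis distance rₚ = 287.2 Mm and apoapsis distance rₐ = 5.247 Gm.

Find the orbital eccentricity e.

Convert to SI: rₚ = 287.2 Mm = 2.872e+08 m; rₐ = 5.247 Gm = 5.247e+09 m.
e = (rₐ − rₚ) / (rₐ + rₚ).
e = (5.247e+09 − 2.872e+08) / (5.247e+09 + 2.872e+08) = 4.9598e+09 / 5.5342e+09 ≈ 0.8962.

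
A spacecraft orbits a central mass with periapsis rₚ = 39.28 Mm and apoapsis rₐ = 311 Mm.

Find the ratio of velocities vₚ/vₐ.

Convert to SI: rₚ = 39.28 Mm = 3.928e+07 m; rₐ = 311 Mm = 3.11e+08 m.
Conservation of angular momentum gives rₚvₚ = rₐvₐ, so vₚ/vₐ = rₐ/rₚ.
vₚ/vₐ = 3.11e+08 / 3.928e+07 ≈ 7.918.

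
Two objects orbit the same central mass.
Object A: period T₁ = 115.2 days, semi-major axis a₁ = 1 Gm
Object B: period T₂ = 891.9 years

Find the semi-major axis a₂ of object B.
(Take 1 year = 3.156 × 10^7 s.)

Convert to SI: T₁ = 115.2 days = 9.95328e+06 s; a₁ = 1 Gm = 1e+09 m; T₂ = 891.9 years = 2.81484e+10 s.
Kepler's third law: (T₁/T₂)² = (a₁/a₂)³ ⇒ a₂ = a₁ · (T₂/T₁)^(2/3).
T₂/T₁ = 2.81484e+10 / 9.95328e+06 = 2828.05.
a₂ = 1e+09 · (2828.05)^(2/3) m ≈ 2e+11 m = 200 Gm.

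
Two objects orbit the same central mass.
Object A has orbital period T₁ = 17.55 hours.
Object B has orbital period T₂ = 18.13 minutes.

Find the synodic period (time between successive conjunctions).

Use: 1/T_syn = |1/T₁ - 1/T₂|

Convert to SI: T₁ = 17.55 hours = 63180 s; T₂ = 18.13 minutes = 1087.8 s.
T_syn = |T₁ · T₂ / (T₁ − T₂)|.
T_syn = |63180 · 1087.8 / (63180 − 1087.8)| s ≈ 1107 s = 18.45 minutes.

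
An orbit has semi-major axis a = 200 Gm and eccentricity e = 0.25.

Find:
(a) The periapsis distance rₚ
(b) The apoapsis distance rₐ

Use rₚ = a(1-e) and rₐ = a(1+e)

Convert to SI: a = 200 Gm = 2e+11 m.
(a) rₚ = a(1 − e) = 2e+11 · (1 − 0.25) = 2e+11 · 0.75 ≈ 1.5e+11 m = 150 Gm.
(b) rₐ = a(1 + e) = 2e+11 · (1 + 0.25) = 2e+11 · 1.25 ≈ 2.5e+11 m = 250 Gm.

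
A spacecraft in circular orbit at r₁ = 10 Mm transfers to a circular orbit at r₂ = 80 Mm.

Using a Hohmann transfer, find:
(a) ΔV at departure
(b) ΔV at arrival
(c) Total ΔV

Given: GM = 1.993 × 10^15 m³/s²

Convert to SI: r₁ = 10 Mm = 1e+07 m; r₂ = 80 Mm = 8e+07 m.
Transfer semi-major axis: a_t = (r₁ + r₂)/2 = (1e+07 + 8e+07)/2 = 4.5e+07 m.
Circular speeds: v₁ = √(GM/r₁) = 14117.4 m/s, v₂ = √(GM/r₂) = 4991.24 m/s.
Transfer speeds (vis-viva v² = GM(2/r − 1/a_t)): v₁ᵗ = 18823.2 m/s, v₂ᵗ = 2352.89 m/s.
(a) ΔV₁ = |v₁ᵗ − v₁| ≈ 4706 m/s = 4.706 km/s.
(b) ΔV₂ = |v₂ − v₂ᵗ| ≈ 2638 m/s = 2.638 km/s.
(c) ΔV_total = ΔV₁ + ΔV₂ ≈ 7344 m/s = 7.344 km/s.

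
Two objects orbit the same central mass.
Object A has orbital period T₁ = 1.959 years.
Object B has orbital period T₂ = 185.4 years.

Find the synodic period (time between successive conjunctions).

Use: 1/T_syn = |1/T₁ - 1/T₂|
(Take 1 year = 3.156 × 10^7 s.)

Convert to SI: T₁ = 1.959 years = 6.1826e+07 s; T₂ = 185.4 years = 5.85122e+09 s.
T_syn = |T₁ · T₂ / (T₁ − T₂)|.
T_syn = |6.1826e+07 · 5.85122e+09 / (6.1826e+07 − 5.85122e+09)| s ≈ 6.249e+07 s = 1.98 years.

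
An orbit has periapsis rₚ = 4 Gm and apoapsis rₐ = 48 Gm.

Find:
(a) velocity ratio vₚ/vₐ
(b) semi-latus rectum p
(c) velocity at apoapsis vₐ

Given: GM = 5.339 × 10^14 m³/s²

Convert to SI: rₚ = 4 Gm = 4e+09 m; rₐ = 48 Gm = 4.8e+10 m.
(a) Conservation of angular momentum (rₚvₚ = rₐvₐ) gives vₚ/vₐ = rₐ/rₚ = 4.8e+10/4e+09 ≈ 12
(b) From a = (rₚ + rₐ)/2 = 2.6e+10 m and e = (rₐ − rₚ)/(rₐ + rₚ) = 0.846154, p = a(1 − e²) = 2.6e+10 · (1 − (0.846154)²) ≈ 7.385e+09 m
(c) With a = (rₚ + rₐ)/2 = 2.6e+10 m, vₐ = √(GM (2/rₐ − 1/a)) = √(5.339e+14 · (2/4.8e+10 − 1/2.6e+10)) m/s ≈ 41.37 m/s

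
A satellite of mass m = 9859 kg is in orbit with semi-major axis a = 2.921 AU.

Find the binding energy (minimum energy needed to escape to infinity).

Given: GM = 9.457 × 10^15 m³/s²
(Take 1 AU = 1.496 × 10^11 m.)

Convert to SI: a = 2.921 AU = 4.36982e+11 m.
Total orbital energy is E = −GMm/(2a); binding energy is E_bind = −E = GMm/(2a).
E_bind = 9.457e+15 · 9859 / (2 · 4.36982e+11) J ≈ 1.067e+08 J = 106.7 MJ.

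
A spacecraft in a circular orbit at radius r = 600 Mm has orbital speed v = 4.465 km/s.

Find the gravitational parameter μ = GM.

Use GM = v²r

Convert to SI: r = 600 Mm = 6e+08 m; v = 4.465 km/s = 4465 m/s.
For a circular orbit v² = GM/r, so GM = v² · r.
GM = (4465)² · 6e+08 m³/s² ≈ 1.196e+16 m³/s² = 1.196 × 10^16 m³/s².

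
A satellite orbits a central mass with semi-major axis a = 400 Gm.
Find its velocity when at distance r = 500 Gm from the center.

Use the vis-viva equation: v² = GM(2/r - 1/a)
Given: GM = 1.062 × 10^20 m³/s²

Convert to SI: a = 400 Gm = 4e+11 m; r = 500 Gm = 5e+11 m.
Vis-viva: v = √(GM · (2/r − 1/a)).
2/r − 1/a = 2/5e+11 − 1/4e+11 = 1.5e-12 m⁻¹.
v = √(1.062e+20 · 1.5e-12) m/s ≈ 1.262e+04 m/s = 12.62 km/s.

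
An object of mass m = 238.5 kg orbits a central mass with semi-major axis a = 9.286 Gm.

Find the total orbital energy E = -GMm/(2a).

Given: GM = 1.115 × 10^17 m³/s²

Convert to SI: a = 9.286 Gm = 9.286e+09 m.
E = −GMm / (2a).
E = −1.115e+17 · 238.5 / (2 · 9.286e+09) J ≈ -1.432e+09 J = -1.432 GJ.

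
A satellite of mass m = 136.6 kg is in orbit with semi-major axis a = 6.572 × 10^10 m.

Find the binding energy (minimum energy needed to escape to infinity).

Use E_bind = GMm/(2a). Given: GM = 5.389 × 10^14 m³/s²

Total orbital energy is E = −GMm/(2a); binding energy is E_bind = −E = GMm/(2a).
E_bind = 5.389e+14 · 136.6 / (2 · 6.572e+10) J ≈ 5.601e+05 J = 560.1 kJ.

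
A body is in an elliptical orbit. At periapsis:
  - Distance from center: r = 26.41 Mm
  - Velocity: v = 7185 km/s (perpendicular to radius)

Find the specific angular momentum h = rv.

Convert to SI: r = 26.41 Mm = 2.641e+07 m; v = 7185 km/s = 7.185e+06 m/s.
With v perpendicular to r, h = r · v.
h = 2.641e+07 · 7.185e+06 m²/s ≈ 1.898e+14 m²/s.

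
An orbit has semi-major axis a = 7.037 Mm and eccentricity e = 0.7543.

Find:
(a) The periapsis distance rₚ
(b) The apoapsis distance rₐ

Convert to SI: a = 7.037 Mm = 7.037e+06 m.
(a) rₚ = a(1 − e) = 7.037e+06 · (1 − 0.7543) = 7.037e+06 · 0.2457 ≈ 1.729e+06 m = 1.729 Mm.
(b) rₐ = a(1 + e) = 7.037e+06 · (1 + 0.7543) = 7.037e+06 · 1.7543 ≈ 1.235e+07 m = 12.35 Mm.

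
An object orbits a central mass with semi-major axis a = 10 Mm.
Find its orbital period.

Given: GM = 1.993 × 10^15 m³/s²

Convert to SI: a = 10 Mm = 1e+07 m.
Kepler's third law: T = 2π √(a³ / GM).
Substituting a = 1e+07 m and GM = 1.993e+15 m³/s²:
T = 2π √((1e+07)³ / 1.993e+15) s
T ≈ 4451 s = 1.236 hours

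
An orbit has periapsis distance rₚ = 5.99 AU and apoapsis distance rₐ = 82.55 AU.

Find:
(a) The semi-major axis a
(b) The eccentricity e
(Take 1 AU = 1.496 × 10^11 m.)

Convert to SI: rₚ = 5.99 AU = 8.96104e+11 m; rₐ = 82.55 AU = 1.23495e+13 m.
(a) a = (rₚ + rₐ) / 2 = (8.96104e+11 + 1.23495e+13) / 2 ≈ 6.623e+12 m = 44.27 AU.
(b) e = (rₐ − rₚ) / (rₐ + rₚ) = (1.23495e+13 − 8.96104e+11) / (1.23495e+13 + 8.96104e+11) ≈ 0.8647.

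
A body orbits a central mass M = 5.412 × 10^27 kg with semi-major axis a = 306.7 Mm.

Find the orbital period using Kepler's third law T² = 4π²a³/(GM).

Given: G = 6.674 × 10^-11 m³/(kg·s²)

Convert to SI: a = 306.7 Mm = 3.067e+08 m.
GM = G · M = 6.674e-11 · 5.412e+27 = 3.61197e+17 m³/s².
Kepler's third law: T = 2π √(a³ / GM).
Substituting a = 3.067e+08 m and GM = 3.61197e+17 m³/s²:
T = 2π √((3.067e+08)³ / 3.61197e+17) s
T ≈ 5.615e+04 s = 15.6 hours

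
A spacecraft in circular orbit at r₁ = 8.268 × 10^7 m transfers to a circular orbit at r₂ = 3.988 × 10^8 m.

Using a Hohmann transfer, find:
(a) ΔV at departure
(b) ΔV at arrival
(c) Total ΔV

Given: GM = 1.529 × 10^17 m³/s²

Transfer semi-major axis: a_t = (r₁ + r₂)/2 = (8.268e+07 + 3.988e+08)/2 = 2.4074e+08 m.
Circular speeds: v₁ = √(GM/r₁) = 43003.5 m/s, v₂ = √(GM/r₂) = 19580.6 m/s.
Transfer speeds (vis-viva v² = GM(2/r − 1/a_t)): v₁ᵗ = 55348.6 m/s, v₂ᵗ = 11475 m/s.
(a) ΔV₁ = |v₁ᵗ − v₁| ≈ 1.235e+04 m/s = 12.35 km/s.
(b) ΔV₂ = |v₂ − v₂ᵗ| ≈ 8106 m/s = 8.106 km/s.
(c) ΔV_total = ΔV₁ + ΔV₂ ≈ 2.045e+04 m/s = 20.45 km/s.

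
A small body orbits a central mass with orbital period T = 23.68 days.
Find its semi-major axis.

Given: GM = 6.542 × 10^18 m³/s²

Convert to SI: T = 23.68 days = 2.04595e+06 s.
Invert Kepler's third law: a = (GM · T² / (4π²))^(1/3).
Substituting T = 2.04595e+06 s and GM = 6.542e+18 m³/s²:
a = (6.542e+18 · (2.04595e+06)² / (4π²))^(1/3) m
a ≈ 8.852e+09 m = 8.852 Gm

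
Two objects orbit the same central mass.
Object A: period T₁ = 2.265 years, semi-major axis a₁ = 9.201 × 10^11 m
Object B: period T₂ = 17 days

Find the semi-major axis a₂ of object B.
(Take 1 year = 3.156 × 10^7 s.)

Convert to SI: T₁ = 2.265 years = 7.14834e+07 s; T₂ = 17 days = 1.4688e+06 s.
Kepler's third law: (T₁/T₂)² = (a₁/a₂)³ ⇒ a₂ = a₁ · (T₂/T₁)^(2/3).
T₂/T₁ = 1.4688e+06 / 7.14834e+07 = 0.0205474.
a₂ = 9.201e+11 · (0.0205474)^(2/3) m ≈ 6.903e+10 m = 6.903 × 10^10 m.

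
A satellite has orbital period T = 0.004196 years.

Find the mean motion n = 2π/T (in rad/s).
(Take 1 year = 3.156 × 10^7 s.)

Convert to SI: T = 0.004196 years = 132426 s.
n = 2π / T.
n = 2π / 132426 s ≈ 4.745e-05 rad/s.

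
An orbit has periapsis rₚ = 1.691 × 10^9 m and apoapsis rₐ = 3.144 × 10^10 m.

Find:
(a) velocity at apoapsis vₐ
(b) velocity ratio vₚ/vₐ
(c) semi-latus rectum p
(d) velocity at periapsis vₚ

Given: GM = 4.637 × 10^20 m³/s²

(a) With a = (rₚ + rₐ)/2 = 1.65655e+10 m, vₐ = √(GM (2/rₐ − 1/a)) = √(4.637e+20 · (2/3.144e+10 − 1/1.65655e+10)) m/s ≈ 3.88e+04 m/s
(b) Conservation of angular momentum (rₚvₚ = rₐvₐ) gives vₚ/vₐ = rₐ/rₚ = 3.144e+10/1.691e+09 ≈ 18.59
(c) From a = (rₚ + rₐ)/2 = 1.65655e+10 m and e = (rₐ − rₚ)/(rₐ + rₚ) = 0.89792, p = a(1 − e²) = 1.65655e+10 · (1 − (0.89792)²) ≈ 3.209e+09 m
(d) With a = (rₚ + rₐ)/2 = 1.65655e+10 m, vₚ = √(GM (2/rₚ − 1/a)) = √(4.637e+20 · (2/1.691e+09 − 1/1.65655e+10)) m/s ≈ 7.214e+05 m/s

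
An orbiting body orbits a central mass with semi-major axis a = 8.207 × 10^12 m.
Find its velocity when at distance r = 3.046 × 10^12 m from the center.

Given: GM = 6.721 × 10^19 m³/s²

Vis-viva: v = √(GM · (2/r − 1/a)).
2/r − 1/a = 2/3.046e+12 − 1/8.207e+12 = 5.34752e-13 m⁻¹.
v = √(6.721e+19 · 5.34752e-13) m/s ≈ 5995 m/s = 5.995 km/s.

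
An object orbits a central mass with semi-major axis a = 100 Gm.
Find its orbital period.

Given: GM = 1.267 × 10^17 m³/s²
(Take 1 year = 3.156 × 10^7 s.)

Convert to SI: a = 100 Gm = 1e+11 m.
Kepler's third law: T = 2π √(a³ / GM).
Substituting a = 1e+11 m and GM = 1.267e+17 m³/s²:
T = 2π √((1e+11)³ / 1.267e+17) s
T ≈ 5.582e+08 s = 17.69 years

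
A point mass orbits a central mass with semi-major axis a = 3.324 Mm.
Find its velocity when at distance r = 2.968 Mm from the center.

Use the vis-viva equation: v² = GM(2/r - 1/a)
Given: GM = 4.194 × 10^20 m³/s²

Convert to SI: a = 3.324 Mm = 3.324e+06 m; r = 2.968 Mm = 2.968e+06 m.
Vis-viva: v = √(GM · (2/r − 1/a)).
2/r − 1/a = 2/2.968e+06 − 1/3.324e+06 = 3.73012e-07 m⁻¹.
v = √(4.194e+20 · 3.73012e-07) m/s ≈ 1.251e+07 m/s = 1.251e+04 km/s.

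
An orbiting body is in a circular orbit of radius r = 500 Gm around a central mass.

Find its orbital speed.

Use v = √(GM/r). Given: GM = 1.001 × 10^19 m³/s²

Convert to SI: r = 500 Gm = 5e+11 m.
For a circular orbit, gravity supplies the centripetal force, so v = √(GM / r).
v = √(1.001e+19 / 5e+11) m/s ≈ 4474 m/s = 4.474 km/s.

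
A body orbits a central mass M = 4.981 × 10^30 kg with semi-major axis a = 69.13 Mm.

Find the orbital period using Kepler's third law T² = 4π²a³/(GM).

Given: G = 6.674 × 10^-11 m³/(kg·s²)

Convert to SI: a = 69.13 Mm = 6.913e+07 m.
GM = G · M = 6.674e-11 · 4.981e+30 = 3.32432e+20 m³/s².
Kepler's third law: T = 2π √(a³ / GM).
Substituting a = 6.913e+07 m and GM = 3.32432e+20 m³/s²:
T = 2π √((6.913e+07)³ / 3.32432e+20) s
T ≈ 198.1 s = 3.301 minutes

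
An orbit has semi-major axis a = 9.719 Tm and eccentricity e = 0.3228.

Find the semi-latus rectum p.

Convert to SI: a = 9.719 Tm = 9.719e+12 m.
p = a (1 − e²).
p = 9.719e+12 · (1 − (0.3228)²) = 9.719e+12 · 0.8958 ≈ 8.706e+12 m = 8.706 Tm.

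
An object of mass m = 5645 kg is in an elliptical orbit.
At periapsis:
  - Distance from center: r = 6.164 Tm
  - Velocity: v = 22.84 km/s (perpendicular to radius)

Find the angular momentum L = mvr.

Convert to SI: r = 6.164 Tm = 6.164e+12 m; v = 22.84 km/s = 22840 m/s.
Since v is perpendicular to r, L = m · v · r.
L = 5645 · 22840 · 6.164e+12 kg·m²/s ≈ 7.947e+20 kg·m²/s.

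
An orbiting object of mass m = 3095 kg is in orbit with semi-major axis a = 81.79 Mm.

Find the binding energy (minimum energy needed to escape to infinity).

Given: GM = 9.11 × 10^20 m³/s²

Convert to SI: a = 81.79 Mm = 8.179e+07 m.
Total orbital energy is E = −GMm/(2a); binding energy is E_bind = −E = GMm/(2a).
E_bind = 9.11e+20 · 3095 / (2 · 8.179e+07) J ≈ 1.724e+16 J = 17.24 PJ.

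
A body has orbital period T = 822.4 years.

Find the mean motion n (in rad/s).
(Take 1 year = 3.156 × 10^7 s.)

Convert to SI: T = 822.4 years = 2.59549e+10 s.
n = 2π / T.
n = 2π / 2.59549e+10 s ≈ 2.421e-10 rad/s.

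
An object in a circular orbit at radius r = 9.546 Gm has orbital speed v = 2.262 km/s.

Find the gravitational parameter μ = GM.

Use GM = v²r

Convert to SI: r = 9.546 Gm = 9.546e+09 m; v = 2.262 km/s = 2262 m/s.
For a circular orbit v² = GM/r, so GM = v² · r.
GM = (2262)² · 9.546e+09 m³/s² ≈ 4.884e+16 m³/s² = 4.884 × 10^16 m³/s².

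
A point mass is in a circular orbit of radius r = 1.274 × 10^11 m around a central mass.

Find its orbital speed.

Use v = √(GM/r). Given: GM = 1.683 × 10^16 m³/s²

For a circular orbit, gravity supplies the centripetal force, so v = √(GM / r).
v = √(1.683e+16 / 1.274e+11) m/s ≈ 363.5 m/s = 363.5 m/s.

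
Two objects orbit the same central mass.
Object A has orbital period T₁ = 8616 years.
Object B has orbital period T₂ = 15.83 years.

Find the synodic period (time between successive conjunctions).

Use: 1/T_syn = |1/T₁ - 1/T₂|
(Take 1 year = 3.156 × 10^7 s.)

Convert to SI: T₁ = 8616 years = 2.71921e+11 s; T₂ = 15.83 years = 4.99595e+08 s.
T_syn = |T₁ · T₂ / (T₁ − T₂)|.
T_syn = |2.71921e+11 · 4.99595e+08 / (2.71921e+11 − 4.99595e+08)| s ≈ 5.005e+08 s = 15.86 years.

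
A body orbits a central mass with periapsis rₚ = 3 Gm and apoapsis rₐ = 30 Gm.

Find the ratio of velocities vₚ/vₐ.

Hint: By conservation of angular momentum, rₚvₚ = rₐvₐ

Convert to SI: rₚ = 3 Gm = 3e+09 m; rₐ = 30 Gm = 3e+10 m.
Conservation of angular momentum gives rₚvₚ = rₐvₐ, so vₚ/vₐ = rₐ/rₚ.
vₚ/vₐ = 3e+10 / 3e+09 ≈ 10.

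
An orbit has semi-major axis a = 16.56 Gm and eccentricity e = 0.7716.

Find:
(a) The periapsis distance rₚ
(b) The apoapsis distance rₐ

Convert to SI: a = 16.56 Gm = 1.656e+10 m.
(a) rₚ = a(1 − e) = 1.656e+10 · (1 − 0.7716) = 1.656e+10 · 0.2284 ≈ 3.782e+09 m = 3.782 Gm.
(b) rₐ = a(1 + e) = 1.656e+10 · (1 + 0.7716) = 1.656e+10 · 1.7716 ≈ 2.934e+10 m = 29.34 Gm.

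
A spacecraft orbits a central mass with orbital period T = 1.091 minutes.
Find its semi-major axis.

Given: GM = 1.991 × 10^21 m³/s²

Convert to SI: T = 1.091 minutes = 65.46 s.
Invert Kepler's third law: a = (GM · T² / (4π²))^(1/3).
Substituting T = 65.46 s and GM = 1.991e+21 m³/s²:
a = (1.991e+21 · (65.46)² / (4π²))^(1/3) m
a ≈ 6.001e+07 m = 60.01 Mm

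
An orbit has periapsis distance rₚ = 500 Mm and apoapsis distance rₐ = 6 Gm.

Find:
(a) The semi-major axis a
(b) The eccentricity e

Convert to SI: rₚ = 500 Mm = 5e+08 m; rₐ = 6 Gm = 6e+09 m.
(a) a = (rₚ + rₐ) / 2 = (5e+08 + 6e+09) / 2 ≈ 3.25e+09 m = 3.25 Gm.
(b) e = (rₐ − rₚ) / (rₐ + rₚ) = (6e+09 − 5e+08) / (6e+09 + 5e+08) ≈ 0.8462.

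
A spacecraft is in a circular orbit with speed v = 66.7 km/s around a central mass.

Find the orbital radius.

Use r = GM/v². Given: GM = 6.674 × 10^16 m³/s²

Convert to SI: v = 66.7 km/s = 66700 m/s.
For a circular orbit, v² = GM / r, so r = GM / v².
r = 6.674e+16 / (66700)² m ≈ 1.5e+07 m = 15 Mm.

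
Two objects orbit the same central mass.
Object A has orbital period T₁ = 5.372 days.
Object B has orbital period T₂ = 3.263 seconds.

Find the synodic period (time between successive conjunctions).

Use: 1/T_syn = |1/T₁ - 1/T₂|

Convert to SI: T₁ = 5.372 days = 464141 s.
T_syn = |T₁ · T₂ / (T₁ − T₂)|.
T_syn = |464141 · 3.263 / (464141 − 3.263)| s ≈ 3.263 s = 3.263 seconds.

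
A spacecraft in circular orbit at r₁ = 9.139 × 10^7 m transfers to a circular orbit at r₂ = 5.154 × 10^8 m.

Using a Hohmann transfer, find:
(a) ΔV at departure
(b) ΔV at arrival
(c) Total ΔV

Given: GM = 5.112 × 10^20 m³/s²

Transfer semi-major axis: a_t = (r₁ + r₂)/2 = (9.139e+07 + 5.154e+08)/2 = 3.03395e+08 m.
Circular speeds: v₁ = √(GM/r₁) = 2.36508e+06 m/s, v₂ = √(GM/r₂) = 995917 m/s.
Transfer speeds (vis-viva v² = GM(2/r − 1/a_t)): v₁ᵗ = 3.08258e+06 m/s, v₂ᵗ = 546598 m/s.
(a) ΔV₁ = |v₁ᵗ − v₁| ≈ 7.175e+05 m/s = 717.5 km/s.
(b) ΔV₂ = |v₂ − v₂ᵗ| ≈ 4.493e+05 m/s = 449.3 km/s.
(c) ΔV_total = ΔV₁ + ΔV₂ ≈ 1.167e+06 m/s = 1167 km/s.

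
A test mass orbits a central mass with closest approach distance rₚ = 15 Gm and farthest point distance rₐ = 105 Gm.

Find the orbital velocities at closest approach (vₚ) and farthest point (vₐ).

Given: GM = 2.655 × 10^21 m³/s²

Convert to SI: rₚ = 15 Gm = 1.5e+10 m; rₐ = 105 Gm = 1.05e+11 m.
Use the vis-viva equation v² = GM(2/r − 1/a) with a = (rₚ + rₐ)/2 = (1.5e+10 + 1.05e+11)/2 = 6e+10 m.
vₚ = √(GM · (2/rₚ − 1/a)) = √(2.655e+21 · (2/1.5e+10 − 1/6e+10)) m/s ≈ 5.566e+05 m/s = 556.6 km/s.
vₐ = √(GM · (2/rₐ − 1/a)) = √(2.655e+21 · (2/1.05e+11 − 1/6e+10)) m/s ≈ 7.951e+04 m/s = 79.51 km/s.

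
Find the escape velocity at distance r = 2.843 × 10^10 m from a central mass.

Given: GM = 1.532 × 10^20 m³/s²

Escape velocity comes from setting total energy to zero: ½v² − GM/r = 0 ⇒ v_esc = √(2GM / r).
v_esc = √(2 · 1.532e+20 / 2.843e+10) m/s ≈ 1.038e+05 m/s = 103.8 km/s.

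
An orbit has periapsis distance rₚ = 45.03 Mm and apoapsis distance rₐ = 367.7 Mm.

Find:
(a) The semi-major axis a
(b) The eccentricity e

Convert to SI: rₚ = 45.03 Mm = 4.503e+07 m; rₐ = 367.7 Mm = 3.677e+08 m.
(a) a = (rₚ + rₐ) / 2 = (4.503e+07 + 3.677e+08) / 2 ≈ 2.064e+08 m = 206.4 Mm.
(b) e = (rₐ − rₚ) / (rₐ + rₚ) = (3.677e+08 − 4.503e+07) / (3.677e+08 + 4.503e+07) ≈ 0.7818.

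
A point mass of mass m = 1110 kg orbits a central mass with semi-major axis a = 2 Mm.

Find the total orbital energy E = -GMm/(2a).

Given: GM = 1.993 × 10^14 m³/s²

Convert to SI: a = 2 Mm = 2e+06 m.
E = −GMm / (2a).
E = −1.993e+14 · 1110 / (2 · 2e+06) J ≈ -5.531e+10 J = -55.31 GJ.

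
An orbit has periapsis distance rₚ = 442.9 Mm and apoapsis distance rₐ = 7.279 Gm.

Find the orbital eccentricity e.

Convert to SI: rₚ = 442.9 Mm = 4.429e+08 m; rₐ = 7.279 Gm = 7.279e+09 m.
e = (rₐ − rₚ) / (rₐ + rₚ).
e = (7.279e+09 − 4.429e+08) / (7.279e+09 + 4.429e+08) = 6.8361e+09 / 7.7219e+09 ≈ 0.8853.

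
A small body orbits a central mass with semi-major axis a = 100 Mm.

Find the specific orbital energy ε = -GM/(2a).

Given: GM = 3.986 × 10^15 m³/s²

Convert to SI: a = 100 Mm = 1e+08 m.
ε = −GM / (2a).
ε = −3.986e+15 / (2 · 1e+08) J/kg ≈ -1.993e+07 J/kg = -19.93 MJ/kg.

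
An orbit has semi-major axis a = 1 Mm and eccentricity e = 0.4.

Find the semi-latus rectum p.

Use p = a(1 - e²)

Convert to SI: a = 1 Mm = 1e+06 m.
p = a (1 − e²).
p = 1e+06 · (1 − (0.4)²) = 1e+06 · 0.84 ≈ 8.4e+05 m = 840 km.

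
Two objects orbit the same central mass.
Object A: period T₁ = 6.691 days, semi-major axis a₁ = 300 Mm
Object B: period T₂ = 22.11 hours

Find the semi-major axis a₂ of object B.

Convert to SI: T₁ = 6.691 days = 578102 s; a₁ = 300 Mm = 3e+08 m; T₂ = 22.11 hours = 79596 s.
Kepler's third law: (T₁/T₂)² = (a₁/a₂)³ ⇒ a₂ = a₁ · (T₂/T₁)^(2/3).
T₂/T₁ = 79596 / 578102 = 0.137685.
a₂ = 3e+08 · (0.137685)^(2/3) m ≈ 7.999e+07 m = 79.99 Mm.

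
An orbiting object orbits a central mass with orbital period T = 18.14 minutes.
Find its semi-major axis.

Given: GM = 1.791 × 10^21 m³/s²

Convert to SI: T = 18.14 minutes = 1088.4 s.
Invert Kepler's third law: a = (GM · T² / (4π²))^(1/3).
Substituting T = 1088.4 s and GM = 1.791e+21 m³/s²:
a = (1.791e+21 · (1088.4)² / (4π²))^(1/3) m
a ≈ 3.774e+08 m = 377.4 Mm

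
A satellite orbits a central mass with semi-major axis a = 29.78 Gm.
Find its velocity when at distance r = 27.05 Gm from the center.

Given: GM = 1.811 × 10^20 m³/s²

Convert to SI: a = 29.78 Gm = 2.978e+10 m; r = 27.05 Gm = 2.705e+10 m.
Vis-viva: v = √(GM · (2/r − 1/a)).
2/r − 1/a = 2/2.705e+10 − 1/2.978e+10 = 4.03576e-11 m⁻¹.
v = √(1.811e+20 · 4.03576e-11) m/s ≈ 8.549e+04 m/s = 85.49 km/s.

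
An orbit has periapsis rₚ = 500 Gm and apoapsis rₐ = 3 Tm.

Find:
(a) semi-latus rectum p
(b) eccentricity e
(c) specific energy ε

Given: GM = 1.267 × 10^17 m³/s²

Convert to SI: rₚ = 500 Gm = 5e+11 m; rₐ = 3 Tm = 3e+12 m.
(a) From a = (rₚ + rₐ)/2 = 1.75e+12 m and e = (rₐ − rₚ)/(rₐ + rₚ) = 0.714286, p = a(1 − e²) = 1.75e+12 · (1 − (0.714286)²) ≈ 8.571e+11 m
(b) e = (rₐ − rₚ)/(rₐ + rₚ) = (3e+12 − 5e+11)/(3e+12 + 5e+11) ≈ 0.7143
(c) With a = (rₚ + rₐ)/2 = 1.75e+12 m, ε = −GM/(2a) = −1.267e+17/(2 · 1.75e+12) J/kg ≈ -3.62e+04 J/kg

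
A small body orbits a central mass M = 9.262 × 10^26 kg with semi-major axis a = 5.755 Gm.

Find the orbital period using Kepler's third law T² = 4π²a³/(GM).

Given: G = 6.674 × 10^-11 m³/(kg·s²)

Convert to SI: a = 5.755 Gm = 5.755e+09 m.
GM = G · M = 6.674e-11 · 9.262e+26 = 6.18146e+16 m³/s².
Kepler's third law: T = 2π √(a³ / GM).
Substituting a = 5.755e+09 m and GM = 6.18146e+16 m³/s²:
T = 2π √((5.755e+09)³ / 6.18146e+16) s
T ≈ 1.103e+07 s = 127.7 days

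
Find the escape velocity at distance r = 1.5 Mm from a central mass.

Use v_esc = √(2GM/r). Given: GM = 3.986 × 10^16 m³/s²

Convert to SI: r = 1.5 Mm = 1.5e+06 m.
Escape velocity comes from setting total energy to zero: ½v² − GM/r = 0 ⇒ v_esc = √(2GM / r).
v_esc = √(2 · 3.986e+16 / 1.5e+06) m/s ≈ 2.305e+05 m/s = 230.5 km/s.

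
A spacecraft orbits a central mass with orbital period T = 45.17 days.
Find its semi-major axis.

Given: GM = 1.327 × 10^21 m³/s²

Convert to SI: T = 45.17 days = 3.90269e+06 s.
Invert Kepler's third law: a = (GM · T² / (4π²))^(1/3).
Substituting T = 3.90269e+06 s and GM = 1.327e+21 m³/s²:
a = (1.327e+21 · (3.90269e+06)² / (4π²))^(1/3) m
a ≈ 8e+10 m = 80 Gm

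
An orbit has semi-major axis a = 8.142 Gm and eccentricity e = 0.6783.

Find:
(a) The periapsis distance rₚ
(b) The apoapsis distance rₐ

Convert to SI: a = 8.142 Gm = 8.142e+09 m.
(a) rₚ = a(1 − e) = 8.142e+09 · (1 − 0.6783) = 8.142e+09 · 0.3217 ≈ 2.619e+09 m = 2.619 Gm.
(b) rₐ = a(1 + e) = 8.142e+09 · (1 + 0.6783) = 8.142e+09 · 1.6783 ≈ 1.366e+10 m = 13.66 Gm.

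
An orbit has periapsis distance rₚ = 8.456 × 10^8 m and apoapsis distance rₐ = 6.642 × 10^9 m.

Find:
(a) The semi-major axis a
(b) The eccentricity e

(a) a = (rₚ + rₐ) / 2 = (8.456e+08 + 6.642e+09) / 2 ≈ 3.744e+09 m = 3.744 × 10^9 m.
(b) e = (rₐ − rₚ) / (rₐ + rₚ) = (6.642e+09 − 8.456e+08) / (6.642e+09 + 8.456e+08) ≈ 0.7741.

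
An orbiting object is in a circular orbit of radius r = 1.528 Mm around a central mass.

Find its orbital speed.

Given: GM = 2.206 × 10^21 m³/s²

Convert to SI: r = 1.528 Mm = 1.528e+06 m.
For a circular orbit, gravity supplies the centripetal force, so v = √(GM / r).
v = √(2.206e+21 / 1.528e+06) m/s ≈ 3.8e+07 m/s = 3.8e+04 km/s.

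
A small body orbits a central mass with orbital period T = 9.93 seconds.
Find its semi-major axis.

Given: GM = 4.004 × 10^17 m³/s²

Invert Kepler's third law: a = (GM · T² / (4π²))^(1/3).
Substituting T = 9.93 s and GM = 4.004e+17 m³/s²:
a = (4.004e+17 · (9.93)² / (4π²))^(1/3) m
a ≈ 1e+06 m = 1 Mm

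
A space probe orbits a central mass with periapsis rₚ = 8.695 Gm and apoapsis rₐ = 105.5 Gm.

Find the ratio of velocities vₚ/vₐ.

Convert to SI: rₚ = 8.695 Gm = 8.695e+09 m; rₐ = 105.5 Gm = 1.055e+11 m.
Conservation of angular momentum gives rₚvₚ = rₐvₐ, so vₚ/vₐ = rₐ/rₚ.
vₚ/vₐ = 1.055e+11 / 8.695e+09 ≈ 12.13.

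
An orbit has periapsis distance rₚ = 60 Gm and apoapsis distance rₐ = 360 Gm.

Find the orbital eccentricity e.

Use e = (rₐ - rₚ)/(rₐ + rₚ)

Convert to SI: rₚ = 60 Gm = 6e+10 m; rₐ = 360 Gm = 3.6e+11 m.
e = (rₐ − rₚ) / (rₐ + rₚ).
e = (3.6e+11 − 6e+10) / (3.6e+11 + 6e+10) = 3e+11 / 4.2e+11 ≈ 0.7143.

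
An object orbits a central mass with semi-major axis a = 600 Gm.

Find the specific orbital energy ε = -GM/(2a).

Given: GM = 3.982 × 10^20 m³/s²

Convert to SI: a = 600 Gm = 6e+11 m.
ε = −GM / (2a).
ε = −3.982e+20 / (2 · 6e+11) J/kg ≈ -3.318e+08 J/kg = -331.8 MJ/kg.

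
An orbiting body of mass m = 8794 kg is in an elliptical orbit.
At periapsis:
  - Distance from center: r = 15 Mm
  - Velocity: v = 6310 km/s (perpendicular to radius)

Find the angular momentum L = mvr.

Convert to SI: r = 15 Mm = 1.5e+07 m; v = 6310 km/s = 6.31e+06 m/s.
Since v is perpendicular to r, L = m · v · r.
L = 8794 · 6.31e+06 · 1.5e+07 kg·m²/s ≈ 8.324e+17 kg·m²/s.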